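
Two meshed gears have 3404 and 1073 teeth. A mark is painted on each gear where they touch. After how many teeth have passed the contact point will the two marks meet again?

They coincide at every common multiple of the periods; the first is the LCM.
3404 = 2^2 × 23 × 37
1073 = 29 × 37
LCM(3404, 1073) = 2^2 × 23 × 29 × 37 = 98716.

98716 teeth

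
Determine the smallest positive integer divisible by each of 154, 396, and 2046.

154 = 2 × 7 × 11
396 = 2^2 × 3^2 × 11
2046 = 2 × 3 × 11 × 31
LCM(154, 396, 2046) = 2^2 × 3^2 × 7 × 11 × 31 = 85932.

85932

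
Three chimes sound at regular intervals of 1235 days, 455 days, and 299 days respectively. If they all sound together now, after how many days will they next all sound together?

We need the least common multiple of the intervals.
1235 = 5 × 13 × 19
455 = 5 × 7 × 13
299 = 13 × 23
LCM(1235, 455, 299) = 5 × 7 × 13 × 19 × 23 = 198835.

198835 days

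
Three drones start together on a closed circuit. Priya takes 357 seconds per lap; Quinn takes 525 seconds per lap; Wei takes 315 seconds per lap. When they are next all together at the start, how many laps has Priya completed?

All finish a whole number of cycles simultaneously at t = LCM of the periods.
357 = 3 × 7 × 17
525 = 3 × 5^2 × 7
315 = 3^2 × 5 × 7
LCM(357, 525, 315) = 3^2 × 5^2 × 7 × 17 = 26775.
Laps for period 357: 26775 / 357 = 75.

75 laps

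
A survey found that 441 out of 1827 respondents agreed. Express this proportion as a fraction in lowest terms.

7/29

441 = 3^2 × 7^2
1827 = 3^2 × 7 × 29
gcd(441, 1827) = 3^2 × 7 = 63.
Divide numerator and denominator by 63: 441/1827 = 7/29.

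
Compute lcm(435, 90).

435 = 3 × 5 × 29
90 = 2 × 3^2 × 5
LCM(435, 90) = 2 × 3^2 × 5 × 29 = 2610.

2610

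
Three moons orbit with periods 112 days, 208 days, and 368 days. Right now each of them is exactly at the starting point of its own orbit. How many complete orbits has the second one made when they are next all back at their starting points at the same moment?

161 orbits

They are all back at their starting positions together after one LCM of the periods.
112 = 2^4 × 7
208 = 2^4 × 13
368 = 2^4 × 23
LCM(112, 208, 368) = 2^4 × 7 × 13 × 23 = 33488.
Orbits for period 208: 33488 / 208 = 161.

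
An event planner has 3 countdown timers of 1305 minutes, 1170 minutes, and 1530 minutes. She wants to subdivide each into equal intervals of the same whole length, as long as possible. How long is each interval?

45 minutes

The interval must divide each timer length; the longest such is the gcd.
1305 = 3^2 × 5 × 29
1170 = 2 × 3^2 × 5 × 13
1530 = 2 × 3^2 × 5 × 17
gcd(1305, 1170, 1530) = 3^2 × 5 = 45.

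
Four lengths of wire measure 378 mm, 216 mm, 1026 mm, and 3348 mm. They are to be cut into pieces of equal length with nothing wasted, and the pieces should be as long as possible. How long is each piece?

54 mm

Each piece length must divide every original length, so the longest possible is gcd(378, 216, 1026, 3348).
378 = 2 × 3^3 × 7
216 = 2^3 × 3^3
1026 = 2 × 3^3 × 19
3348 = 2^2 × 3^3 × 31
gcd(378, 216, 1026, 3348) = 2 × 3^3 = 54.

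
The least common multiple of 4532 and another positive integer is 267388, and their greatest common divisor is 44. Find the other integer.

2596

gcd × lcm = product of the two integers, so the other integer is (44 × 267388) / 4532 = 2596.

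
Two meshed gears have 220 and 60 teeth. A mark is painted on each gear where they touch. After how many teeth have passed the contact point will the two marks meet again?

They coincide at every common multiple of the periods; the first is the LCM.
220 = 2^2 × 5 × 11
60 = 2^2 × 3 × 5
LCM(220, 60) = 2^2 × 3 × 5 × 11 = 660.

660 teeth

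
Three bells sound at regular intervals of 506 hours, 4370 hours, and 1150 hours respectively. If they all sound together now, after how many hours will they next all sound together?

We need the least common multiple of the intervals.
506 = 2 × 11 × 23
4370 = 2 × 5 × 19 × 23
1150 = 2 × 5^2 × 23
LCM(506, 4370, 1150) = 2 × 5^2 × 11 × 19 × 23 = 240350.

240350 hours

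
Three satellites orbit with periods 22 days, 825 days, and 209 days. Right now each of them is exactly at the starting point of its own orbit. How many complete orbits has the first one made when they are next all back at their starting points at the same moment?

They are all back at their starting positions together after one LCM of the periods.
22 = 2 × 11
825 = 3 × 5^2 × 11
209 = 11 × 19
LCM(22, 825, 209) = 2 × 3 × 5^2 × 11 × 19 = 31350.
Orbits for period 22: 31350 / 22 = 1425.

1425 orbits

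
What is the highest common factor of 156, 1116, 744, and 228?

12

156 = 2^2 × 3 × 13
1116 = 2^2 × 3^2 × 31
744 = 2^3 × 3 × 31
228 = 2^2 × 3 × 19
gcd(156, 1116, 744, 228) = 2^2 × 3 = 12.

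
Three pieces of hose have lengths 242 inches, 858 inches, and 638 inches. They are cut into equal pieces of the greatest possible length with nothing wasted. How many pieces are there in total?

Piece length = gcd(242, 858, 638).
242 = 2 × 11^2
858 = 2 × 3 × 11 × 13
638 = 2 × 11 × 29
gcd(242, 858, 638) = 2 × 11 = 22.
Total pieces = 242/22 + 858/22 + 638/22 = 11 + 39 + 29 = 79.

79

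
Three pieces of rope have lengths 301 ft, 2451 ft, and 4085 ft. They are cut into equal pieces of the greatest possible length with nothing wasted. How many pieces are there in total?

Piece length = gcd(301, 2451, 4085).
301 = 7 × 43
2451 = 3 × 19 × 43
4085 = 5 × 19 × 43
gcd(301, 2451, 4085) = 43.
Total pieces = 301/43 + 2451/43 + 4085/43 = 7 + 57 + 95 = 159.

159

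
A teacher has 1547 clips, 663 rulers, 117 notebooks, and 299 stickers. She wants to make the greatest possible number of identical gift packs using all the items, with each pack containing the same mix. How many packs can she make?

13 packs

The pack count must divide each quantity, so the greatest is gcd(1547, 663, 117, 299).
1547 = 7 × 13 × 17
663 = 3 × 13 × 17
117 = 3^2 × 13
299 = 13 × 23
gcd(1547, 663, 117, 299) = 13.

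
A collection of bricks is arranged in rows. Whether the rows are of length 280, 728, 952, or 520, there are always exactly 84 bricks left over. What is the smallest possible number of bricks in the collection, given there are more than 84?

N − 84 must be a common multiple of 280, 728, 952, and 520.
280 = 2^3 × 5 × 7
728 = 2^3 × 7 × 13
952 = 2^3 × 7 × 17
520 = 2^3 × 5 × 13
LCM(280, 728, 952, 520) = 2^3 × 5 × 7 × 13 × 17 = 61880.
Smallest N > 84 is LCM + 84 = 61880 + 84 = 61964.

61964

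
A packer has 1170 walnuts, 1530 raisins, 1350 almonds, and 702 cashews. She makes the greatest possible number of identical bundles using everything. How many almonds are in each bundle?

75

Number of bundles = gcd(1170, 1530, 1350, 702).
1170 = 2 × 3^2 × 5 × 13
1530 = 2 × 3^2 × 5 × 17
1350 = 2 × 3^3 × 5^2
702 = 2 × 3^3 × 13
gcd(1170, 1530, 1350, 702) = 2 × 3^2 = 18.
almonds per bundle = 1350 / 18 = 75.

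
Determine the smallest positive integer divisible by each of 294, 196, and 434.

294 = 2 × 3 × 7^2
196 = 2^2 × 7^2
434 = 2 × 7 × 31
LCM(294, 196, 434) = 2^2 × 3 × 7^2 × 31 = 18228.

18228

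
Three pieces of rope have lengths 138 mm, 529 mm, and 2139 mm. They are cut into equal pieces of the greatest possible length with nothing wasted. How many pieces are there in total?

Piece length = gcd(138, 529, 2139).
138 = 2 × 3 × 23
529 = 23^2
2139 = 3 × 23 × 31
gcd(138, 529, 2139) = 23.
Total pieces = 138/23 + 529/23 + 2139/23 = 6 + 23 + 93 = 122.

122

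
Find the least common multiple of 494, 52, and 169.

494 = 2 × 13 × 19
52 = 2^2 × 13
169 = 13^2
LCM(494, 52, 169) = 2^2 × 13^2 × 19 = 12844.

12844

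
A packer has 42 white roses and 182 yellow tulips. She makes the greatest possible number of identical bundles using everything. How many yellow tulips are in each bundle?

13

Number of bundles = gcd(42, 182).
42 = 2 × 3 × 7
182 = 2 × 7 × 13
gcd(42, 182) = 2 × 7 = 14.
yellow tulips per bundle = 182 / 14 = 13.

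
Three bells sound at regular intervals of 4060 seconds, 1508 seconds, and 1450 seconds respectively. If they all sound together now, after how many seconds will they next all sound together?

We need the least common multiple of the intervals.
4060 = 2^2 × 5 × 7 × 29
1508 = 2^2 × 13 × 29
1450 = 2 × 5^2 × 29
LCM(4060, 1508, 1450) = 2^2 × 5^2 × 7 × 13 × 29 = 263900.

263900 seconds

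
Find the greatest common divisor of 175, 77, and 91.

175 = 5^2 × 7
77 = 7 × 11
91 = 7 × 13
gcd(175, 77, 91) = 7.

7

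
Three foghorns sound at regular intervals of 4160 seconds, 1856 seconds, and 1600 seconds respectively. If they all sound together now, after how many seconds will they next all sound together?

603200 seconds

They coincide at every common multiple of the periods; the first is the LCM.
4160 = 2^6 × 5 × 13
1856 = 2^6 × 29
1600 = 2^6 × 5^2
LCM(4160, 1856, 1600) = 2^6 × 5^2 × 13 × 29 = 603200.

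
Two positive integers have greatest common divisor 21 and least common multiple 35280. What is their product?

740880

For any two positive integers, gcd × lcm = product = 21 × 35280 = 740880.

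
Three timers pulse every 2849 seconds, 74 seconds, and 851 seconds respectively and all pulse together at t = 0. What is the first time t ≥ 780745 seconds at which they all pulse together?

Joint pulses occur at multiples of LCM(2849, 74, 851).
2849 = 7 × 11 × 37
74 = 2 × 37
851 = 23 × 37
LCM(2849, 74, 851) = 2 × 7 × 11 × 23 × 37 = 131054.
Smallest multiple of 131054 that is ≥ 780745: ⌈780745/131054⌉ × 131054 = 6 × 131054 = 786324.

786324 seconds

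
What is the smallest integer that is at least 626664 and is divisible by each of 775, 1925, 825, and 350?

716100

The integer must be a common multiple of 775, 1925, 825, and 350, so a multiple of their LCM.
775 = 5^2 × 31
1925 = 5^2 × 7 × 11
825 = 3 × 5^2 × 11
350 = 2 × 5^2 × 7
LCM(775, 1925, 825, 350) = 2 × 3 × 5^2 × 7 × 11 × 31 = 358050.
Smallest multiple of 358050 that is ≥ 626664: ⌈626664/358050⌉ × 358050 = 2 × 358050 = 716100.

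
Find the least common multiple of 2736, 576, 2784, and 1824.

317376

2736 = 2^4 × 3^2 × 19
576 = 2^6 × 3^2
2784 = 2^5 × 3 × 29
1824 = 2^5 × 3 × 19
LCM(2736, 576, 2784, 1824) = 2^6 × 3^2 × 19 × 29 = 317376.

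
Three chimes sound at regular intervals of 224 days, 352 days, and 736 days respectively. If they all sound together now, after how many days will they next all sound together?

56672 days

We need the least common multiple of the intervals.
224 = 2^5 × 7
352 = 2^5 × 11
736 = 2^5 × 23
LCM(224, 352, 736) = 2^5 × 7 × 11 × 23 = 56672.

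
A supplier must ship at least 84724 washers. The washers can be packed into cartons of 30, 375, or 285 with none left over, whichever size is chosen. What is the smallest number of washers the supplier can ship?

85500

The number of washers must be a common multiple of 30, 375, and 285, so a multiple of their LCM.
30 = 2 × 3 × 5
375 = 3 × 5^3
285 = 3 × 5 × 19
LCM(30, 375, 285) = 2 × 3 × 5^3 × 19 = 14250.
Smallest multiple of 14250 that is ≥ 84724: ⌈84724/14250⌉ × 14250 = 6 × 14250 = 85500.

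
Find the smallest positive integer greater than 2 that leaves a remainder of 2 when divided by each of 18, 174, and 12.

1046

N − 2 must be a common multiple of 18, 174, and 12.
18 = 2 × 3^2
174 = 2 × 3 × 29
12 = 2^2 × 3
LCM(18, 174, 12) = 2^2 × 3^2 × 29 = 1044.
Smallest N > 2 is LCM + 2 = 1044 + 2 = 1046.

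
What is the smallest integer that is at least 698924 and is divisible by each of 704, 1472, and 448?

793408

The integer must be a common multiple of 704, 1472, and 448, so a multiple of their LCM.
704 = 2^6 × 11
1472 = 2^6 × 23
448 = 2^6 × 7
LCM(704, 1472, 448) = 2^6 × 7 × 11 × 23 = 113344.
Smallest multiple of 113344 that is ≥ 698924: ⌈698924/113344⌉ × 113344 = 7 × 113344 = 793408.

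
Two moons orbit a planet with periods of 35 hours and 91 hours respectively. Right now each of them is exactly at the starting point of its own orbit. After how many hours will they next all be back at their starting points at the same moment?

The first simultaneous occurrence is after LCM of the individual periods.
35 = 5 × 7
91 = 7 × 13
LCM(35, 91) = 5 × 7 × 13 = 455.

455 hours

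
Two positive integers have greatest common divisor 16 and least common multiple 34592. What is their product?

For any two positive integers, gcd × lcm = product = 16 × 34592 = 553472.

553472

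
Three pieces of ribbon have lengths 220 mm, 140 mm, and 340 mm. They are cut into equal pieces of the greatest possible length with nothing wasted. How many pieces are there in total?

35

Piece length = gcd(220, 140, 340).
220 = 2^2 × 5 × 11
140 = 2^2 × 5 × 7
340 = 2^2 × 5 × 17
gcd(220, 140, 340) = 2^2 × 5 = 20.
Total pieces = 220/20 + 140/20 + 340/20 = 11 + 7 + 17 = 35.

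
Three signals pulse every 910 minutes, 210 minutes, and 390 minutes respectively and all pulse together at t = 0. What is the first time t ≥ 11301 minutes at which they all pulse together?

Joint pulses occur at multiples of LCM(910, 210, 390).
910 = 2 × 5 × 7 × 13
210 = 2 × 3 × 5 × 7
390 = 2 × 3 × 5 × 13
LCM(910, 210, 390) = 2 × 3 × 5 × 7 × 13 = 2730.
Smallest multiple of 2730 that is ≥ 11301: ⌈11301/2730⌉ × 2730 = 5 × 2730 = 13650.

13650 minutes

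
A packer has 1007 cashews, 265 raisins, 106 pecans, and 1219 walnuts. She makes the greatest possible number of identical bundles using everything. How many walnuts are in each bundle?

Number of bundles = gcd(1007, 265, 106, 1219).
1007 = 19 × 53
265 = 5 × 53
106 = 2 × 53
1219 = 23 × 53
gcd(1007, 265, 106, 1219) = 53.
walnuts per bundle = 1219 / 53 = 23.

23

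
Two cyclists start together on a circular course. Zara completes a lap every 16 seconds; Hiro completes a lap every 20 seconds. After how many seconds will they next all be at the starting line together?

They coincide at every common multiple of the periods; the first is the LCM.
16 = 2^4
20 = 2^2 × 5
LCM(16, 20) = 2^4 × 5 = 80.

80 seconds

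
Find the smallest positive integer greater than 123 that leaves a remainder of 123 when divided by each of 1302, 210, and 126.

N − 123 must be a common multiple of 1302, 210, and 126.
1302 = 2 × 3 × 7 × 31
210 = 2 × 3 × 5 × 7
126 = 2 × 3^2 × 7
LCM(1302, 210, 126) = 2 × 3^2 × 5 × 7 × 31 = 19530.
Smallest N > 123 is LCM + 123 = 19530 + 123 = 19653.

19653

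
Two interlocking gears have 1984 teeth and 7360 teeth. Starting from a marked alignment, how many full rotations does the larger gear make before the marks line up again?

31 rotations

They are all back at their starting positions together after one LCM of the periods.
1984 = 2^6 × 31
7360 = 2^6 × 5 × 23
LCM(1984, 7360) = 2^6 × 5 × 23 × 31 = 228160.
Rotations for period 7360: 228160 / 7360 = 31.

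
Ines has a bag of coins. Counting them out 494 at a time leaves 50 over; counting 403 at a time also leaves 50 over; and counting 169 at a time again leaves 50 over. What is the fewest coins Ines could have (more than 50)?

N − 50 must be a common multiple of 494, 403, and 169.
494 = 2 × 13 × 19
403 = 13 × 31
169 = 13^2
LCM(494, 403, 169) = 2 × 13^2 × 19 × 31 = 199082.
Smallest N > 50 is LCM + 50 = 199082 + 50 = 199132.

199132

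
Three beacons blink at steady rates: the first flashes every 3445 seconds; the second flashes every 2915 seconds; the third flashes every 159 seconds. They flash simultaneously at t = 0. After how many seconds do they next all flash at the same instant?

The first simultaneous occurrence is after LCM of the individual periods.
3445 = 5 × 13 × 53
2915 = 5 × 11 × 53
159 = 3 × 53
LCM(3445, 2915, 159) = 3 × 5 × 11 × 13 × 53 = 113685.

113685 seconds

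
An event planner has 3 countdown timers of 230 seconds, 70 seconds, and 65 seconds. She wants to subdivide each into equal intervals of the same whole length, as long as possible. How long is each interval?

The interval must divide each timer length; the longest such is the gcd.
230 = 2 × 5 × 23
70 = 2 × 5 × 7
65 = 5 × 13
gcd(230, 70, 65) = 5.

5 seconds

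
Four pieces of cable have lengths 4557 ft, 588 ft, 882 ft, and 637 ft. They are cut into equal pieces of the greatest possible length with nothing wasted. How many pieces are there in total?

Piece length = gcd(4557, 588, 882, 637).
4557 = 3 × 7^2 × 31
588 = 2^2 × 3 × 7^2
882 = 2 × 3^2 × 7^2
637 = 7^2 × 13
gcd(4557, 588, 882, 637) = 7^2 = 49.
Total pieces = 4557/49 + 588/49 + 882/49 + 637/49 = 93 + 12 + 18 + 13 = 136.

136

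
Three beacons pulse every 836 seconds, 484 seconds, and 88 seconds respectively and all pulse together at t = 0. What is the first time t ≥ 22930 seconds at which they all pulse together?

36784 seconds

Joint pulses occur at multiples of LCM(836, 484, 88).
836 = 2^2 × 11 × 19
484 = 2^2 × 11^2
88 = 2^3 × 11
LCM(836, 484, 88) = 2^3 × 11^2 × 19 = 18392.
Smallest multiple of 18392 that is ≥ 22930: ⌈22930/18392⌉ × 18392 = 2 × 18392 = 36784.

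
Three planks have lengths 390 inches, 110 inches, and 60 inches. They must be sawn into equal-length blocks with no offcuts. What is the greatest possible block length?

10 inches

This is the greatest common divisor of 390, 110, and 60.
390 = 2 × 3 × 5 × 13
110 = 2 × 5 × 11
60 = 2^2 × 3 × 5
gcd(390, 110, 60) = 2 × 5 = 10.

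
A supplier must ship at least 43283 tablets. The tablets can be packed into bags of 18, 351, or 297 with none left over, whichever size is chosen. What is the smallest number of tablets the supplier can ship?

46332

The number of tablets must be a common multiple of 18, 351, and 297, so a multiple of their LCM.
18 = 2 × 3^2
351 = 3^3 × 13
297 = 3^3 × 11
LCM(18, 351, 297) = 2 × 3^3 × 11 × 13 = 7722.
Smallest multiple of 7722 that is ≥ 43283: ⌈43283/7722⌉ × 7722 = 6 × 7722 = 46332.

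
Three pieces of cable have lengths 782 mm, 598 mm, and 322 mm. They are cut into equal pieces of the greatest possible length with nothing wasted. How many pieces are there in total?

37

Piece length = gcd(782, 598, 322).
782 = 2 × 17 × 23
598 = 2 × 13 × 23
322 = 2 × 7 × 23
gcd(782, 598, 322) = 2 × 23 = 46.
Total pieces = 782/46 + 598/46 + 322/46 = 17 + 13 + 7 = 37.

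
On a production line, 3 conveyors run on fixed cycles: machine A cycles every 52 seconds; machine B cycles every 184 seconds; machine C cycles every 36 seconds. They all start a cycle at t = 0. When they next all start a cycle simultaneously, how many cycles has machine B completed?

117 cycles

All finish a whole number of cycles simultaneously at t = LCM of the periods.
52 = 2^2 × 13
184 = 2^3 × 23
36 = 2^2 × 3^2
LCM(52, 184, 36) = 2^3 × 3^2 × 13 × 23 = 21528.
Cycles for period 184: 21528 / 184 = 117.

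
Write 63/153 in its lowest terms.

63 = 3^2 × 7
153 = 3^2 × 17
gcd(63, 153) = 3^2 = 9.
Divide numerator and denominator by 9: 63/153 = 7/17.

7/17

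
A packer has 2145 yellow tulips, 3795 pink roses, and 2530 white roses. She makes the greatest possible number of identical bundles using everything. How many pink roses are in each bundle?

69

Number of bundles = gcd(2145, 3795, 2530).
2145 = 3 × 5 × 11 × 13
3795 = 3 × 5 × 11 × 23
2530 = 2 × 5 × 11 × 23
gcd(2145, 3795, 2530) = 5 × 11 = 55.
pink roses per bundle = 3795 / 55 = 69.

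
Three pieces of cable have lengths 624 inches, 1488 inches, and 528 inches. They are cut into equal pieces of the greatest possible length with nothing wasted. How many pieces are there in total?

55

Piece length = gcd(624, 1488, 528).
624 = 2^4 × 3 × 13
1488 = 2^4 × 3 × 31
528 = 2^4 × 3 × 11
gcd(624, 1488, 528) = 2^4 × 3 = 48.
Total pieces = 624/48 + 1488/48 + 528/48 = 13 + 31 + 11 = 55.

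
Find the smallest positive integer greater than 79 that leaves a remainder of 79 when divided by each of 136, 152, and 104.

33671

N − 79 must be a common multiple of 136, 152, and 104.
136 = 2^3 × 17
152 = 2^3 × 19
104 = 2^3 × 13
LCM(136, 152, 104) = 2^3 × 13 × 17 × 19 = 33592.
Smallest N > 79 is LCM + 79 = 33592 + 79 = 33671.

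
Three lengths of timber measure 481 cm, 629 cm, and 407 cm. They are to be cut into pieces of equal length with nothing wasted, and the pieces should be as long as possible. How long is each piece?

Each piece length must divide every original length, so the longest possible is gcd(481, 629, 407).
481 = 13 × 37
629 = 17 × 37
407 = 11 × 37
gcd(481, 629, 407) = 37.

37 cm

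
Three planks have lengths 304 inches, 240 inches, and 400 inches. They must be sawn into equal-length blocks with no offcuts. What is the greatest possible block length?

This is the greatest common divisor of 304, 240, and 400.
304 = 2^4 × 19
240 = 2^4 × 3 × 5
400 = 2^4 × 5^2
gcd(304, 240, 400) = 2^4 = 16.

16 inches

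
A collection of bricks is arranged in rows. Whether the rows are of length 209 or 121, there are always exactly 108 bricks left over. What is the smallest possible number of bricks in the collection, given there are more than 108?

2407

N − 108 must be a common multiple of 209 and 121.
209 = 11 × 19
121 = 11^2
LCM(209, 121) = 11^2 × 19 = 2299.
Smallest N > 108 is LCM + 108 = 2299 + 108 = 2407.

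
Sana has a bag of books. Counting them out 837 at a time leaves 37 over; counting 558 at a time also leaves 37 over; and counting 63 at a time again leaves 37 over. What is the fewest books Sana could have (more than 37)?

11755

N − 37 must be a common multiple of 837, 558, and 63.
837 = 3^3 × 31
558 = 2 × 3^2 × 31
63 = 3^2 × 7
LCM(837, 558, 63) = 2 × 3^3 × 7 × 31 = 11718.
Smallest N > 37 is LCM + 37 = 11718 + 37 = 11755.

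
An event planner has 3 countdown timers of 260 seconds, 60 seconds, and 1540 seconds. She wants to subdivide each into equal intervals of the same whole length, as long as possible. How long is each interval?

20 seconds

The interval must divide each timer length; the longest such is the gcd.
260 = 2^2 × 5 × 13
60 = 2^2 × 3 × 5
1540 = 2^2 × 5 × 7 × 11
gcd(260, 60, 1540) = 2^2 × 5 = 20.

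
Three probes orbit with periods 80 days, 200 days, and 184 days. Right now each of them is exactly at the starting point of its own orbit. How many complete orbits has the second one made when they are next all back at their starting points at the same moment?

46 orbits

All finish a whole number of cycles simultaneously at t = LCM of the periods.
80 = 2^4 × 5
200 = 2^3 × 5^2
184 = 2^3 × 23
LCM(80, 200, 184) = 2^4 × 5^2 × 23 = 9200.
Orbits for period 200: 9200 / 200 = 46.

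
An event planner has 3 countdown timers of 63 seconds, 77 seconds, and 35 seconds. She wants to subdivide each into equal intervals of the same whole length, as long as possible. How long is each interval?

The interval must divide each timer length; the longest such is the gcd.
63 = 3^2 × 7
77 = 7 × 11
35 = 5 × 7
gcd(63, 77, 35) = 7.

7 seconds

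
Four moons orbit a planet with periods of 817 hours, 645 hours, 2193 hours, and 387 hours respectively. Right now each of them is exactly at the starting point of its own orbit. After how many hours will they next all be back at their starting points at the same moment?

The first simultaneous occurrence is after LCM of the individual periods.
817 = 19 × 43
645 = 3 × 5 × 43
2193 = 3 × 17 × 43
387 = 3^2 × 43
LCM(817, 645, 2193, 387) = 3^2 × 5 × 17 × 19 × 43 = 625005.

625005 hours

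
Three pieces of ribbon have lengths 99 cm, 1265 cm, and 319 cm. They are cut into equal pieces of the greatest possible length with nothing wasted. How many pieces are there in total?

Piece length = gcd(99, 1265, 319).
99 = 3^2 × 11
1265 = 5 × 11 × 23
319 = 11 × 29
gcd(99, 1265, 319) = 11.
Total pieces = 99/11 + 1265/11 + 319/11 = 9 + 115 + 29 = 153.

153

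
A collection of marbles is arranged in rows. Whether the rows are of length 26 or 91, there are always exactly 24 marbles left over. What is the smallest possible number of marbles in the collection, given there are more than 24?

N − 24 must be a common multiple of 26 and 91.
26 = 2 × 13
91 = 7 × 13
LCM(26, 91) = 2 × 7 × 13 = 182.
Smallest N > 24 is LCM + 24 = 182 + 24 = 206.

206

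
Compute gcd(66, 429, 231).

66 = 2 × 3 × 11
429 = 3 × 11 × 13
231 = 3 × 7 × 11
gcd(66, 429, 231) = 3 × 11 = 33.

33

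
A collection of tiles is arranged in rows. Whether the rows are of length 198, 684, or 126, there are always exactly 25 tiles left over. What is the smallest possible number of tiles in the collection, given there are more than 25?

N − 25 must be a common multiple of 198, 684, and 126.
198 = 2 × 3^2 × 11
684 = 2^2 × 3^2 × 19
126 = 2 × 3^2 × 7
LCM(198, 684, 126) = 2^2 × 3^2 × 7 × 11 × 19 = 52668.
Smallest N > 25 is LCM + 25 = 52668 + 25 = 52693.

52693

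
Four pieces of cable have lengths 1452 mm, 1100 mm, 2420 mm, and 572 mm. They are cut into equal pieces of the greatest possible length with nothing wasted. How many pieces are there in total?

Piece length = gcd(1452, 1100, 2420, 572).
1452 = 2^2 × 3 × 11^2
1100 = 2^2 × 5^2 × 11
2420 = 2^2 × 5 × 11^2
572 = 2^2 × 11 × 13
gcd(1452, 1100, 2420, 572) = 2^2 × 11 = 44.
Total pieces = 1452/44 + 1100/44 + 2420/44 + 572/44 = 33 + 25 + 55 + 13 = 126.

126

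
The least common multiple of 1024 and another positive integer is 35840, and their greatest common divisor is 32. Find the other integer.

1120

gcd × lcm = product of the two integers, so the other integer is (32 × 35840) / 1024 = 1120.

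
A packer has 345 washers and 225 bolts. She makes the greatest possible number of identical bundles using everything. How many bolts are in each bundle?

15

Number of bundles = gcd(345, 225).
345 = 3 × 5 × 23
225 = 3^2 × 5^2
gcd(345, 225) = 3 × 5 = 15.
bolts per bundle = 225 / 15 = 15.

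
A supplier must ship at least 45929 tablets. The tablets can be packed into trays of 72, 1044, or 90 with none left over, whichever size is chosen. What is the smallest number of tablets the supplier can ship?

The number of tablets must be a common multiple of 72, 1044, and 90, so a multiple of their LCM.
72 = 2^3 × 3^2
1044 = 2^2 × 3^2 × 29
90 = 2 × 3^2 × 5
LCM(72, 1044, 90) = 2^3 × 3^2 × 5 × 29 = 10440.
Smallest multiple of 10440 that is ≥ 45929: ⌈45929/10440⌉ × 10440 = 5 × 10440 = 52200.

52200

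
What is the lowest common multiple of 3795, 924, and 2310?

106260

3795 = 3 × 5 × 11 × 23
924 = 2^2 × 3 × 7 × 11
2310 = 2 × 3 × 5 × 7 × 11
LCM(3795, 924, 2310) = 2^2 × 3 × 5 × 7 × 11 × 23 = 106260.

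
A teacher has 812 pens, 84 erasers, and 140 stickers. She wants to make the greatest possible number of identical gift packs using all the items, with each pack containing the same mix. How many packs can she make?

28 packs

The pack count must divide each quantity, so the greatest is gcd(812, 84, 140).
812 = 2^2 × 7 × 29
84 = 2^2 × 3 × 7
140 = 2^2 × 5 × 7
gcd(812, 84, 140) = 2^2 × 7 = 28.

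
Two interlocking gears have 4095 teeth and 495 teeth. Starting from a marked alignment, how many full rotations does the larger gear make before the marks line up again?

They are all back at their starting positions together after one LCM of the periods.
4095 = 3^2 × 5 × 7 × 13
495 = 3^2 × 5 × 11
LCM(4095, 495) = 3^2 × 5 × 7 × 11 × 13 = 45045.
Rotations for period 4095: 45045 / 4095 = 11.

11 rotations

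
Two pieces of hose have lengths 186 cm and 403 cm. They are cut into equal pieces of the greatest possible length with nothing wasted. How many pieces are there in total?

Piece length = gcd(186, 403).
186 = 2 × 3 × 31
403 = 13 × 31
gcd(186, 403) = 31.
Total pieces = 186/31 + 403/31 = 6 + 13 = 19.

19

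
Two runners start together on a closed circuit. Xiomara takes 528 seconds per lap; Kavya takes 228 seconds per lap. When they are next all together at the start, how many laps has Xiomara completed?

All finish a whole number of cycles simultaneously at t = LCM of the periods.
528 = 2^4 × 3 × 11
228 = 2^2 × 3 × 19
LCM(528, 228) = 2^4 × 3 × 11 × 19 = 10032.
Laps for period 528: 10032 / 528 = 19.

19 laps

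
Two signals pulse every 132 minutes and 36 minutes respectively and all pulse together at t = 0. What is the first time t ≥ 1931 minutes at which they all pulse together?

1980 minutes

Joint pulses occur at multiples of LCM(132, 36).
132 = 2^2 × 3 × 11
36 = 2^2 × 3^2
LCM(132, 36) = 2^2 × 3^2 × 11 = 396.
Smallest multiple of 396 that is ≥ 1931: ⌈1931/396⌉ × 396 = 5 × 396 = 1980.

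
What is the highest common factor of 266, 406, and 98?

266 = 2 × 7 × 19
406 = 2 × 7 × 29
98 = 2 × 7^2
gcd(266, 406, 98) = 2 × 7 = 14.

14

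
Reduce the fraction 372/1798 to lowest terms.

372 = 2^2 × 3 × 31
1798 = 2 × 29 × 31
gcd(372, 1798) = 2 × 31 = 62.
Divide numerator and denominator by 62: 372/1798 = 6/29.

6/29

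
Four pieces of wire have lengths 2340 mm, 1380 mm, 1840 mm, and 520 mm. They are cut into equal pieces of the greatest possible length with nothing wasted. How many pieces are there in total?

304

Piece length = gcd(2340, 1380, 1840, 520).
2340 = 2^2 × 3^2 × 5 × 13
1380 = 2^2 × 3 × 5 × 23
1840 = 2^4 × 5 × 23
520 = 2^3 × 5 × 13
gcd(2340, 1380, 1840, 520) = 2^2 × 5 = 20.
Total pieces = 2340/20 + 1380/20 + 1840/20 + 520/20 = 117 + 69 + 92 + 26 = 304.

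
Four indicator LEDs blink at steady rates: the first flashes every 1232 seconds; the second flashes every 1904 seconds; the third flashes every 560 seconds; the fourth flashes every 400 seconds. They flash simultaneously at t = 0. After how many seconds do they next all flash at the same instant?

523600 seconds

They coincide at every common multiple of the periods; the first is the LCM.
1232 = 2^4 × 7 × 11
1904 = 2^4 × 7 × 17
560 = 2^4 × 5 × 7
400 = 2^4 × 5^2
LCM(1232, 1904, 560, 400) = 2^4 × 5^2 × 7 × 11 × 17 = 523600.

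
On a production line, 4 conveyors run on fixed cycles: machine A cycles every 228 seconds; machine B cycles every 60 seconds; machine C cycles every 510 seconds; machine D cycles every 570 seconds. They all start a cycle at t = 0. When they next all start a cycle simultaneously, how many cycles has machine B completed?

323 cycles

They are all back at their starting positions together after one LCM of the periods.
228 = 2^2 × 3 × 19
60 = 2^2 × 3 × 5
510 = 2 × 3 × 5 × 17
570 = 2 × 3 × 5 × 19
LCM(228, 60, 510, 570) = 2^2 × 3 × 5 × 17 × 19 = 19380.
Cycles for period 60: 19380 / 60 = 323.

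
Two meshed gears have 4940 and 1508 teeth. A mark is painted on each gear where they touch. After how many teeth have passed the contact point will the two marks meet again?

143260 teeth

We need the least common multiple of the intervals.
4940 = 2^2 × 5 × 13 × 19
1508 = 2^2 × 13 × 29
LCM(4940, 1508) = 2^2 × 5 × 13 × 19 × 29 = 143260.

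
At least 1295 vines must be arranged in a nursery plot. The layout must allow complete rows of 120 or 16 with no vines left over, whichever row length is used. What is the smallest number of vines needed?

The number of vines must be a common multiple of 120 and 16, so a multiple of their LCM.
120 = 2^3 × 3 × 5
16 = 2^4
LCM(120, 16) = 2^4 × 3 × 5 = 240.
Smallest multiple of 240 that is ≥ 1295: ⌈1295/240⌉ × 240 = 6 × 240 = 1440.

1440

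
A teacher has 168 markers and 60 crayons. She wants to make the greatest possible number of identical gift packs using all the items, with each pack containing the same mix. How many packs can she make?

12 packs

The pack count must divide each quantity, so the greatest is gcd(168, 60).
168 = 2^3 × 3 × 7
60 = 2^2 × 3 × 5
gcd(168, 60) = 2^2 × 3 = 12.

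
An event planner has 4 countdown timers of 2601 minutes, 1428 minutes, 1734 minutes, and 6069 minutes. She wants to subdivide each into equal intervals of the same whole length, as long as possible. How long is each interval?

51 minutes

The interval must divide each timer length; the longest such is the gcd.
2601 = 3^2 × 17^2
1428 = 2^2 × 3 × 7 × 17
1734 = 2 × 3 × 17^2
6069 = 3 × 7 × 17^2
gcd(2601, 1428, 1734, 6069) = 3 × 17 = 51.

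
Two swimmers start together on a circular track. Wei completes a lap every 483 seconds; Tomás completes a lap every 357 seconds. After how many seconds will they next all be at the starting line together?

We need the least common multiple of the intervals.
483 = 3 × 7 × 23
357 = 3 × 7 × 17
LCM(483, 357) = 3 × 7 × 17 × 23 = 8211.

8211 seconds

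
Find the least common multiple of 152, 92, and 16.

6992

152 = 2^3 × 19
92 = 2^2 × 23
16 = 2^4
LCM(152, 92, 16) = 2^4 × 19 × 23 = 6992.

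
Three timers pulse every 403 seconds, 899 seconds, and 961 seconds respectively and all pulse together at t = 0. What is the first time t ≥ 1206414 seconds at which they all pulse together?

1449188 seconds

Joint pulses occur at multiples of LCM(403, 899, 961).
403 = 13 × 31
899 = 29 × 31
961 = 31^2
LCM(403, 899, 961) = 13 × 29 × 31^2 = 362297.
Smallest multiple of 362297 that is ≥ 1206414: ⌈1206414/362297⌉ × 362297 = 4 × 362297 = 1449188.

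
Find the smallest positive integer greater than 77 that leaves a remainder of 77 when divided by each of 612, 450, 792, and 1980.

N − 77 must be a common multiple of 612, 450, 792, and 1980.
612 = 2^2 × 3^2 × 17
450 = 2 × 3^2 × 5^2
792 = 2^3 × 3^2 × 11
1980 = 2^2 × 3^2 × 5 × 11
LCM(612, 450, 792, 1980) = 2^3 × 3^2 × 5^2 × 11 × 17 = 336600.
Smallest N > 77 is LCM + 77 = 336600 + 77 = 336677.

336677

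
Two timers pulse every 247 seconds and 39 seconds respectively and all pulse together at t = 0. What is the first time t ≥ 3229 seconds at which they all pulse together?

Joint pulses occur at multiples of LCM(247, 39).
247 = 13 × 19
39 = 3 × 13
LCM(247, 39) = 3 × 13 × 19 = 741.
Smallest multiple of 741 that is ≥ 3229: ⌈3229/741⌉ × 741 = 5 × 741 = 3705.

3705 seconds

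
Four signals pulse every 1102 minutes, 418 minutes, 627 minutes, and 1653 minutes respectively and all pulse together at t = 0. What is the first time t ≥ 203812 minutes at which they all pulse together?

218196 minutes

Joint pulses occur at multiples of LCM(1102, 418, 627, 1653).
1102 = 2 × 19 × 29
418 = 2 × 11 × 19
627 = 3 × 11 × 19
1653 = 3 × 19 × 29
LCM(1102, 418, 627, 1653) = 2 × 3 × 11 × 19 × 29 = 36366.
Smallest multiple of 36366 that is ≥ 203812: ⌈203812/36366⌉ × 36366 = 6 × 36366 = 218196.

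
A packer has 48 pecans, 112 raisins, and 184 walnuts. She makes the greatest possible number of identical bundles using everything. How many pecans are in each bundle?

Number of bundles = gcd(48, 112, 184).
48 = 2^4 × 3
112 = 2^4 × 7
184 = 2^3 × 23
gcd(48, 112, 184) = 2^3 = 8.
pecans per bundle = 48 / 8 = 6.

6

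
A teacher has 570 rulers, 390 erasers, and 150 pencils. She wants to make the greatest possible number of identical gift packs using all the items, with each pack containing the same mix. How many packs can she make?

The pack count must divide each quantity, so the greatest is gcd(570, 390, 150).
570 = 2 × 3 × 5 × 19
390 = 2 × 3 × 5 × 13
150 = 2 × 3 × 5^2
gcd(570, 390, 150) = 2 × 3 × 5 = 30.

30 packs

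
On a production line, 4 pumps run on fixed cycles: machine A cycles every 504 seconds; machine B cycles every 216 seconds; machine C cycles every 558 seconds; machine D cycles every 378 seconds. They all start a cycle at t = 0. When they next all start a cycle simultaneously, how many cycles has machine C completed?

84 cycles

All finish a whole number of cycles simultaneously at t = LCM of the periods.
504 = 2^3 × 3^2 × 7
216 = 2^3 × 3^3
558 = 2 × 3^2 × 31
378 = 2 × 3^3 × 7
LCM(504, 216, 558, 378) = 2^3 × 3^3 × 7 × 31 = 46872.
Cycles for period 558: 46872 / 558 = 84.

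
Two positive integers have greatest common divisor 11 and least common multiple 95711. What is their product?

For any two positive integers, gcd × lcm = product = 11 × 95711 = 1052821.

1052821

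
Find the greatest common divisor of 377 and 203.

29

377 = 13 × 29
203 = 7 × 29
gcd(377, 203) = 29.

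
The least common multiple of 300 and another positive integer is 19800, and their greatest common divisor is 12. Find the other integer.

gcd × lcm = product of the two integers, so the other integer is (12 × 19800) / 300 = 792.

792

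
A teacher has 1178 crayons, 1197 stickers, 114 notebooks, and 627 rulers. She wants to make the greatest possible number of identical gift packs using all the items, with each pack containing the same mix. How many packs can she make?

19 packs

The pack count must divide each quantity, so the greatest is gcd(1178, 1197, 114, 627).
1178 = 2 × 19 × 31
1197 = 3^2 × 7 × 19
114 = 2 × 3 × 19
627 = 3 × 11 × 19
gcd(1178, 1197, 114, 627) = 19.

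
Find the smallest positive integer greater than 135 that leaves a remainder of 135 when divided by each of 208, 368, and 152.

91031

N − 135 must be a common multiple of 208, 368, and 152.
208 = 2^4 × 13
368 = 2^4 × 23
152 = 2^3 × 19
LCM(208, 368, 152) = 2^4 × 13 × 19 × 23 = 90896.
Smallest N > 135 is LCM + 135 = 90896 + 135 = 91031.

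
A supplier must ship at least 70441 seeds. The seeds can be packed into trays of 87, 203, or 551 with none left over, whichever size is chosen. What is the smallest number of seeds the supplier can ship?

The number of seeds must be a common multiple of 87, 203, and 551, so a multiple of their LCM.
87 = 3 × 29
203 = 7 × 29
551 = 19 × 29
LCM(87, 203, 551) = 3 × 7 × 19 × 29 = 11571.
Smallest multiple of 11571 that is ≥ 70441: ⌈70441/11571⌉ × 11571 = 7 × 11571 = 80997.

80997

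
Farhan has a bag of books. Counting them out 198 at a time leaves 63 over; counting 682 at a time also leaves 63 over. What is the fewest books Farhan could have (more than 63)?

N − 63 must be a common multiple of 198 and 682.
198 = 2 × 3^2 × 11
682 = 2 × 11 × 31
LCM(198, 682) = 2 × 3^2 × 11 × 31 = 6138.
Smallest N > 63 is LCM + 63 = 6138 + 63 = 6201.

6201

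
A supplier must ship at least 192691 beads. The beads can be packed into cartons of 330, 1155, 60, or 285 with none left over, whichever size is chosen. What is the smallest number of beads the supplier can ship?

263340

The number of beads must be a common multiple of 330, 1155, 60, and 285, so a multiple of their LCM.
330 = 2 × 3 × 5 × 11
1155 = 3 × 5 × 7 × 11
60 = 2^2 × 3 × 5
285 = 3 × 5 × 19
LCM(330, 1155, 60, 285) = 2^2 × 3 × 5 × 7 × 11 × 19 = 87780.
Smallest multiple of 87780 that is ≥ 192691: ⌈192691/87780⌉ × 87780 = 3 × 87780 = 263340.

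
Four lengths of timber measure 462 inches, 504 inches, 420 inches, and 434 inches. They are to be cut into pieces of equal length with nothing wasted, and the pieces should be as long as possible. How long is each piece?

Each piece length must divide every original length, so the longest possible is gcd(462, 504, 420, 434).
462 = 2 × 3 × 7 × 11
504 = 2^3 × 3^2 × 7
420 = 2^2 × 3 × 5 × 7
434 = 2 × 7 × 31
gcd(462, 504, 420, 434) = 2 × 7 = 14.

14 inches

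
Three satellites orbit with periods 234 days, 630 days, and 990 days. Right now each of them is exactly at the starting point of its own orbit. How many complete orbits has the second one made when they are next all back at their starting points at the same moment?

143 orbits

All finish a whole number of cycles simultaneously at t = LCM of the periods.
234 = 2 × 3^2 × 13
630 = 2 × 3^2 × 5 × 7
990 = 2 × 3^2 × 5 × 11
LCM(234, 630, 990) = 2 × 3^2 × 5 × 7 × 11 × 13 = 90090.
Orbits for period 630: 90090 / 630 = 143.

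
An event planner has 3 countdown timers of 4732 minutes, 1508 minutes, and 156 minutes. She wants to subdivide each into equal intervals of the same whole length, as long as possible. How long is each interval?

The interval must divide each timer length; the longest such is the gcd.
4732 = 2^2 × 7 × 13^2
1508 = 2^2 × 13 × 29
156 = 2^2 × 3 × 13
gcd(4732, 1508, 156) = 2^2 × 13 = 52.

52 minutes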